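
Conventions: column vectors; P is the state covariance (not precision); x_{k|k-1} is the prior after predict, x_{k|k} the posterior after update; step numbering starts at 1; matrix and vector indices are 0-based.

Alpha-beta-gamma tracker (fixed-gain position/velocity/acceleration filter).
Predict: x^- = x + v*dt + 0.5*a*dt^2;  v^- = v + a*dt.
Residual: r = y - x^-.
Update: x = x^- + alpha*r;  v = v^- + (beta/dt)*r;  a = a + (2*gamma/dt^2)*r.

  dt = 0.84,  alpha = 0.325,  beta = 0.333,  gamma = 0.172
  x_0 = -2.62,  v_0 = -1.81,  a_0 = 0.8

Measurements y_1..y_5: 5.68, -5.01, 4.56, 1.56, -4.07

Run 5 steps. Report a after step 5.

a_post = -8.5191

step 1: x_pred=-3.8582  r=9.5382  x^+=-0.7583  v^+=2.6432  a^+=5.4501
step 2: x_pred=3.3848  r=-8.3948  x^+=0.6565  v^+=3.8934  a^+=1.3574
step 3: x_pred=4.4058  r=0.1542  x^+=4.4559  v^+=5.0947  a^+=1.4326
step 4: x_pred=9.2409  r=-7.6809  x^+=6.7446  v^+=3.2531  a^+=-2.3121
step 5: x_pred=8.6615  r=-12.7315  x^+=4.5238  v^+=-3.7362  a^+=-8.5191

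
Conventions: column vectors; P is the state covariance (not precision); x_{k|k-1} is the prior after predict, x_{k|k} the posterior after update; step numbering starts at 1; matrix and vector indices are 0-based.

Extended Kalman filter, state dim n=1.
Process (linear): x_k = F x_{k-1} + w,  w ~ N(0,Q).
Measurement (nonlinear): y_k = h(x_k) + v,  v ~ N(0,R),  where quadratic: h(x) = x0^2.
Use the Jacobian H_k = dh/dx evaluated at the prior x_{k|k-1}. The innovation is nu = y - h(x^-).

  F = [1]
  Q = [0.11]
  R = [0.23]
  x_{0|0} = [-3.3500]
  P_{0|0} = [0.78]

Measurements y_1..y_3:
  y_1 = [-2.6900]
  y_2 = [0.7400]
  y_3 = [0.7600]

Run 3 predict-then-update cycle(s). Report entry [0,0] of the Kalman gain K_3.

step 1: x^-=[-3.3500]  P^-=[0.8900]  H_jac=[-6.7000]  S=[40.1821]  K=[-0.1484]  nu=[-13.9125]  x^+=[-1.2854]  P^+=[0.0051]
step 2: x^-=[-1.2854]  P^-=[0.1151]  H_jac=[-2.5708]  S=[0.9907]  K=[-0.2987]  nu=[-0.9122]  x^+=[-1.0129]  P^+=[0.0267]
step 3: x^-=[-1.0129]  P^-=[0.1367]  H_jac=[-2.0259]  S=[0.7911]  K=[-0.3501]  nu=[-0.2660]  x^+=[-0.9198]  P^+=[0.0397]

K[0,0] = -0.3501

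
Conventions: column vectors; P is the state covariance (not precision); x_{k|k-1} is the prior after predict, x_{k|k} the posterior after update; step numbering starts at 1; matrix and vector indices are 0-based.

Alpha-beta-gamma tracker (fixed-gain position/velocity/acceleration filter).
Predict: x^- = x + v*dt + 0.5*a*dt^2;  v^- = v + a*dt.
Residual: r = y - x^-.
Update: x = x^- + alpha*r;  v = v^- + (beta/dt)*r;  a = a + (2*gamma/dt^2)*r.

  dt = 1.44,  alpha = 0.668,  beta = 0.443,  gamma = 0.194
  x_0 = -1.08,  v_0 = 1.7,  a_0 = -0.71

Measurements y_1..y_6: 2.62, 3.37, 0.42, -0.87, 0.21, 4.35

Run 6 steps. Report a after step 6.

a_post = 1.7211

step 1: x_pred=0.6319  r=1.9881  x^+=1.9599  v^+=1.2892  a^+=-0.3380
step 2: x_pred=3.4660  r=-0.0960  x^+=3.4019  v^+=0.7730  a^+=-0.3560
step 3: x_pred=4.1459  r=-3.7259  x^+=1.6570  v^+=-0.8858  a^+=-1.0531
step 4: x_pred=-0.7105  r=-0.1595  x^+=-0.8170  v^+=-2.4514  a^+=-1.0830
step 5: x_pred=-5.4699  r=5.6799  x^+=-1.6757  v^+=-2.2635  a^+=-0.0202
step 6: x_pred=-4.9561  r=9.3061  x^+=1.2604  v^+=0.5703  a^+=1.7211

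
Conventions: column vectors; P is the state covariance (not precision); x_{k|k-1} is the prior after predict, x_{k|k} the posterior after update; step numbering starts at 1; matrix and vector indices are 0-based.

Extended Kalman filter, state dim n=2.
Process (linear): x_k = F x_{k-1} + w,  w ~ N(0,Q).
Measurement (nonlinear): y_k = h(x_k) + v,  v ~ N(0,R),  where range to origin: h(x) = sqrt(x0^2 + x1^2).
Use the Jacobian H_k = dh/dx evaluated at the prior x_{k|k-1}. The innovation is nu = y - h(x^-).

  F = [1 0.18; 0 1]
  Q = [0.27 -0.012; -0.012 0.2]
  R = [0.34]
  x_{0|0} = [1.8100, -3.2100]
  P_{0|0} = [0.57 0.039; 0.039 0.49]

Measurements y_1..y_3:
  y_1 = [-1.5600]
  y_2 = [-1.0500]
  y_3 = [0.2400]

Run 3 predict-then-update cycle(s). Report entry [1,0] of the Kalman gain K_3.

step 1: x^-=[1.2322, -3.2100]  P^-=[0.8699 0.1152; 0.1152 0.6900]  H_jac=[0.3584 -0.9336]  S=[0.9760]  K=[0.2092; -0.6177]  nu=[-4.9984]  x^+=[0.1865, -0.1225]  P^+=[0.8272 0.2413; 0.2413 0.3176]
step 2: x^-=[0.1644, -0.1225]  P^-=[1.1944 0.2865; 0.2865 0.5176]  H_jac=[0.8018 -0.5975]  S=[1.0182]  K=[0.7724; -0.0781]  nu=[-1.2550]  x^+=[-0.8050, -0.0244]  P^+=[0.5868 0.3480; 0.3480 0.5114]
step 3: x^-=[-0.8094, -0.0244]  P^-=[0.9987 0.4280; 0.4280 0.7114]  H_jac=[-0.9995 -0.0302]  S=[1.3642]  K=[-0.7412; -0.3293]  nu=[-0.5698]  x^+=[-0.3871, 0.1632]  P^+=[0.2492 0.0950; 0.0950 0.5634]

K[1,0] = -0.3293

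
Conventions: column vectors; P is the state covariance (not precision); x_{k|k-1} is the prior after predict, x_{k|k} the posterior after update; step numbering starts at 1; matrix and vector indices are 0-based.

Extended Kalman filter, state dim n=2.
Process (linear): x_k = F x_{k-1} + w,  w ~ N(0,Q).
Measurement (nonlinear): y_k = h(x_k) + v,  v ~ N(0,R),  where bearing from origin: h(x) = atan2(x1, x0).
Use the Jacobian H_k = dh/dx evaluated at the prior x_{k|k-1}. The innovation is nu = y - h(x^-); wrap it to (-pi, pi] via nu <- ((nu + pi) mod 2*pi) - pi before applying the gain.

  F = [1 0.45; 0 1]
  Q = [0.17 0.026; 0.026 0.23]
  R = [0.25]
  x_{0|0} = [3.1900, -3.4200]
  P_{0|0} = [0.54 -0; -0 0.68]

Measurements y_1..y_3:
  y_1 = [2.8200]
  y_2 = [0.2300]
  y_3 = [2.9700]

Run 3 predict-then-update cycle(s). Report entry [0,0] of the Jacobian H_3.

step 1: x^-=[1.6510, -3.4200]  P^-=[0.8477 0.3320; 0.3320 0.9100]  H_jac=[0.2371 0.1145]  S=[0.3276]  K=[0.7296; 0.5583]  nu=[-2.3421]  x^+=[-0.0578, -4.7276]  P^+=[0.6733 0.1986; 0.1986 0.8079]
step 2: x^-=[-2.1852, -4.7276]  P^-=[1.1856 0.5881; 0.5881 1.0379]  H_jac=[0.1743 -0.0806]  S=[0.2762]  K=[0.5765; 0.0684]  nu=[2.2338]  x^+=[-0.8973, -4.5748]  P^+=[1.0938 0.5772; 0.5772 1.0366]
step 3: x^-=[-2.9560, -4.5748]  P^-=[1.9932 1.0697; 1.0697 1.2666]  H_jac=[0.1542 -0.0996]  S=[0.2771]  K=[0.7246; 0.1398]  nu=[-1.1687]  x^+=[-3.8028, -4.7383]  P^+=[1.8477 1.0416; 1.0416 1.2612]

H_jac[0,0] = 0.1542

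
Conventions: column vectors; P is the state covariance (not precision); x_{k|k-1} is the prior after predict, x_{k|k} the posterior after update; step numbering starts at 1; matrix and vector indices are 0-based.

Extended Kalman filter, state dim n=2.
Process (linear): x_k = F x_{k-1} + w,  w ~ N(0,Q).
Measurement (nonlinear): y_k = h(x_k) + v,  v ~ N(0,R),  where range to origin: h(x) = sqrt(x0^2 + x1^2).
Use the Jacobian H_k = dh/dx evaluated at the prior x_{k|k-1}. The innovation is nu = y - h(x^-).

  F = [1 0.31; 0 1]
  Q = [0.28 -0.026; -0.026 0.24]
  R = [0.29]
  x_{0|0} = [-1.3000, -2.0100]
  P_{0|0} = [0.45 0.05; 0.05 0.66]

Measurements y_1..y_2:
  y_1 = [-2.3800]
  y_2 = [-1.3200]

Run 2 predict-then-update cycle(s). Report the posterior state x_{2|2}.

step 1: x^-=[-1.9231, -2.0100]  P^-=[0.8244 0.2286; 0.2286 0.9000]  H_jac=[-0.6913 -0.7226]  S=[1.3823]  K=[-0.5318; -0.5848]  nu=[-5.1618]  x^+=[0.8221, 1.0086]  P^+=[0.4335 -0.2013; -0.2013 0.4273]
step 2: x^-=[1.1347, 1.0086]  P^-=[0.6297 -0.0948; -0.0948 0.6673]  H_jac=[0.7474 0.6643]  S=[0.8421]  K=[0.4841; 0.4422]  nu=[-2.8382]  x^+=[-0.2393, -0.2466]  P^+=[0.4324 -0.2751; -0.2751 0.5026]

x_post = [-0.2393, -0.2466]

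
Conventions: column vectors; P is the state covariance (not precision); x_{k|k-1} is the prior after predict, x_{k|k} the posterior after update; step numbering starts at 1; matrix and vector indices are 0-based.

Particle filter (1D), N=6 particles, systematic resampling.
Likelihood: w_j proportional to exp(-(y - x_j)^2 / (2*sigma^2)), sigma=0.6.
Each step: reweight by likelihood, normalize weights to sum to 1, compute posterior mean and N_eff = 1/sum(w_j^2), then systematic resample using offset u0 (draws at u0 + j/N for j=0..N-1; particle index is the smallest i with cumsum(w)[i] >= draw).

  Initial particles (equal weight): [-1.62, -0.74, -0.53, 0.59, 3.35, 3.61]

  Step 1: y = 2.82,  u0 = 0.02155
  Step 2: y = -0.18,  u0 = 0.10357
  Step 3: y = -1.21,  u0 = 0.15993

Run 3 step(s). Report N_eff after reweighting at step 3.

N_eff = 6.0000

step 1: w=[0.0000, 0.0000, 0.0000, 0.0009, 0.6164, 0.3827]  mean=3.4470  Neff=1.8997  idx=[4, 4, 4, 4, 5, 5]
step 2: w=[0.2414, 0.2414, 0.2414, 0.2414, 0.0172, 0.0172]  mean=3.3589  Neff=4.2787  idx=[0, 1, 1, 2, 3, 3]
step 3: w=[0.1667, 0.1667, 0.1667, 0.1667, 0.1667, 0.1667]  mean=3.3500  Neff=6.0000  idx=[0, 1, 2, 3, 4, 5]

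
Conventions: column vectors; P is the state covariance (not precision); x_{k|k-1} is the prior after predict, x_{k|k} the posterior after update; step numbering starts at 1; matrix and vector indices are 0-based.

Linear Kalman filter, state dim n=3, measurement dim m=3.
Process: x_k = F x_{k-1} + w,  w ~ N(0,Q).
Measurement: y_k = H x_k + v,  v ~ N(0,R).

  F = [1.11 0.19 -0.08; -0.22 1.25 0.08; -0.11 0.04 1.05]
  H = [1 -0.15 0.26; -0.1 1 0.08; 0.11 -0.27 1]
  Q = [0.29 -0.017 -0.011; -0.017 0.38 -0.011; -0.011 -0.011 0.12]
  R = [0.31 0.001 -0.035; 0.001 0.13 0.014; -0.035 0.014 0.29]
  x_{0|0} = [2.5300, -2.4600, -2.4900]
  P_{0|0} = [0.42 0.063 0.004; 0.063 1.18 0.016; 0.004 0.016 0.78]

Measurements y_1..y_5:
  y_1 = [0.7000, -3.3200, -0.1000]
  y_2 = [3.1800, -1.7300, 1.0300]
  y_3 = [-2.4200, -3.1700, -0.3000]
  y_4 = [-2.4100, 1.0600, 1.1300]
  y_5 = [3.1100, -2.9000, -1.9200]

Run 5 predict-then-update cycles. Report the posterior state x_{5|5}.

x_post = [1.1551, -2.0779, -1.1478]

step 1: x^-=[2.5401, -3.8308, -2.9912]  P^-=[0.8804 0.2395 -0.1095; 0.2395 2.2175 0.1346; -0.1095 0.1346 0.9868]  S=[1.1677 -0.1285 0.1973; -0.1285 2.3380 -0.3410; 0.1973 -0.3410 1.3381]  K=[0.7322 0.0801 -0.1454; 0.0697 0.9321 -0.0999; 0.0041 0.2061 0.7532]  nu=[-1.6370, 1.0041, 1.5775]  x^+=[1.1926, -3.1667, -1.6027]  P^+=[0.2603 0.0419 -0.0840; 0.0419 0.1232 0.0103; -0.0840 0.0103 0.2332]
step 2: x^-=[0.8504, -4.3490, -1.9407]  P^-=[0.6489 -0.0063 -0.1571; -0.0063 0.5686 0.0486; -0.1571 0.0486 0.4003]  S=[0.9151 -0.1436 -0.0070; -0.1436 0.7192 -0.0536; -0.0070 -0.0536 0.6792]  K=[0.6658 0.0079 -0.1162; 0.0383 0.7977 -0.0921; -0.0352 0.1685 0.5576]  nu=[2.1819, 2.8593, 1.7030]  x^+=[2.1278, -2.1417, -0.5861]  P^+=[0.2343 0.0295 -0.0747; 0.0295 0.1047 0.0081; -0.0747 0.0081 0.1757]
step 3: x^-=[2.0018, -3.1921, -0.9351]  P^-=[0.6091 -0.0194 -0.1390; -0.0194 0.5442 0.0390; -0.1390 0.0390 0.3344]  S=[0.8844 -0.1521 -0.0050; -0.1521 0.6948 -0.0647; -0.0050 -0.0647 0.6210]  K=[0.6507 0.0013 -0.1021; 0.0323 0.7888 -0.0948; -0.0360 0.1545 0.5128]  nu=[-4.6575, 0.2971, -0.4469]  x^+=[-0.9830, -3.0660, -0.9508]  P^+=[0.2276 0.0278 -0.0699; 0.0278 0.1034 0.0073; -0.0699 0.0073 0.1618]
step 4: x^-=[-1.5976, -3.6923, -1.0128]  P^-=[0.5992 -0.0198 -0.1316; -0.0198 0.5423 0.0356; -0.1316 0.0356 0.3178]  S=[0.8776 -0.1520 -0.0021; -0.1520 0.6921 -0.0695; -0.0021 -0.0695 0.6076]  K=[0.6473 0.0021 -0.0969; 0.0316 0.7879 -0.0958; -0.0348 0.1498 0.5004]  nu=[-1.1029, 4.6736, 1.3216]  x^+=[-2.4299, -0.1716, 0.3868]  P^+=[0.2259 0.0276 -0.0681; 0.0276 0.1033 0.0070; -0.0681 0.0070 0.1578]
step 5: x^-=[-2.7607, 0.3511, 0.6666]  P^-=[0.5966 -0.0193 -0.1290; -0.0193 0.5420 0.0344; -0.1290 0.0344 0.3130]  S=[0.8760 -0.1515 -0.0008; -0.1515 0.6914 -0.0711; -0.0008 -0.0711 0.6039]  K=[0.6465 0.0027 -0.0952; 0.0315 0.7877 -0.0961; -0.0342 0.1482 0.4968]  nu=[5.7501, -3.5805, -2.1881]  x^+=[1.1551, -2.0779, -1.1478]  P^+=[0.2254 0.0276 -0.0675; 0.0276 0.1033 0.0069; -0.0675 0.0069 0.1566]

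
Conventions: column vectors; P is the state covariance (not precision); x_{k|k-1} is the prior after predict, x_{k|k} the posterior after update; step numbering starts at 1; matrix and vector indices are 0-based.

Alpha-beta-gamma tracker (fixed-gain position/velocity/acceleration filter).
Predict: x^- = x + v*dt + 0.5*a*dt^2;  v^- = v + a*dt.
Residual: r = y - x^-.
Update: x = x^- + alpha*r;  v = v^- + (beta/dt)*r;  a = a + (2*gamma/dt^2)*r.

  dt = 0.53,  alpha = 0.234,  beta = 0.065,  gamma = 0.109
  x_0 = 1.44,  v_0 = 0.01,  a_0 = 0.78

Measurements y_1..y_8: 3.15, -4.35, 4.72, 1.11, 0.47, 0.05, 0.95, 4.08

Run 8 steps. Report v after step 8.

step 1: x_pred=1.5549  r=1.5951  x^+=1.9281  v^+=0.6190  a^+=2.0180
step 2: x_pred=2.5396  r=-6.8896  x^+=0.9275  v^+=0.8436  a^+=-3.3289
step 3: x_pred=0.9070  r=3.8130  x^+=1.7993  v^+=-0.4531  a^+=-0.3697
step 4: x_pred=1.5072  r=-0.3972  x^+=1.4142  v^+=-0.6978  a^+=-0.6780
step 5: x_pred=0.9492  r=-0.4792  x^+=0.8371  v^+=-1.1159  a^+=-1.0499
step 6: x_pred=0.0982  r=-0.0482  x^+=0.0869  v^+=-1.6782  a^+=-1.0873
step 7: x_pred=-0.9553  r=1.9053  x^+=-0.5094  v^+=-2.0208  a^+=0.3913
step 8: x_pred=-1.5255  r=5.6055  x^+=-0.2138  v^+=-1.1259  a^+=4.7416

v_post = -1.1259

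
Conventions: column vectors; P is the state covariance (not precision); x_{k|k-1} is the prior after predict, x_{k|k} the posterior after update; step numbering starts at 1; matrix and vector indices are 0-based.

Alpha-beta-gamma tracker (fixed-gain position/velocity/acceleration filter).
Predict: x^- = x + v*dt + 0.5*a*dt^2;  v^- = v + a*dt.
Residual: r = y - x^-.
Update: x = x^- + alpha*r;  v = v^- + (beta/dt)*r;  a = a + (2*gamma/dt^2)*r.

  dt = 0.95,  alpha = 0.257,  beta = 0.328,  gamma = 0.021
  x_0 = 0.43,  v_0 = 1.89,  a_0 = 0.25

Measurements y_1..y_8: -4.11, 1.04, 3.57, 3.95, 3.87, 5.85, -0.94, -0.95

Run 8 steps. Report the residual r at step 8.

resid = -5.2149

step 1: x_pred=2.3383  r=-6.4483  x^+=0.6811  v^+=-0.0989  a^+=-0.0501
step 2: x_pred=0.5646  r=0.4754  x^+=0.6868  v^+=0.0177  a^+=-0.0280
step 3: x_pred=0.6910  r=2.8790  x^+=1.4309  v^+=0.9852  a^+=0.1060
step 4: x_pred=2.4146  r=1.5354  x^+=2.8092  v^+=1.6160  a^+=0.1775
step 5: x_pred=4.4245  r=-0.5545  x^+=4.2820  v^+=1.5931  a^+=0.1517
step 6: x_pred=5.8639  r=-0.0139  x^+=5.8603  v^+=1.7324  a^+=0.1510
step 7: x_pred=7.5743  r=-8.5143  x^+=5.3861  v^+=-1.0638  a^+=-0.2452
step 8: x_pred=4.2649  r=-5.2149  x^+=2.9247  v^+=-3.0972  a^+=-0.4879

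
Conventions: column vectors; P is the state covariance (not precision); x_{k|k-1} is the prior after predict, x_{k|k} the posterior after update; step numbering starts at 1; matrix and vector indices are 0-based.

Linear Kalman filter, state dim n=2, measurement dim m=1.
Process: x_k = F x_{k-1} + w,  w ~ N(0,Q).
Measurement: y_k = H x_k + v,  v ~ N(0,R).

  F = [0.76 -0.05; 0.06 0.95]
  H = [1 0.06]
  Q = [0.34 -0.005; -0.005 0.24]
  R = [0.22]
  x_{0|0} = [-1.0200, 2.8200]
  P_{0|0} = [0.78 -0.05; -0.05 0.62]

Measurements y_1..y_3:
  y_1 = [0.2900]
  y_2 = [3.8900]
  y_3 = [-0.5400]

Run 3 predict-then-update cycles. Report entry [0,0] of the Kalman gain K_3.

step 1: x^-=[-0.9162, 2.6178]  P^-=[0.7959 -0.0348; -0.0348 0.7967]  S=[1.0146]  K=[0.7824; 0.0128]  nu=[1.0491]  x^+=[-0.0954, 2.6312]  P^+=[0.1748 -0.0450; -0.0450 0.7965]
step 2: x^-=[-0.2040, 2.4939]  P^-=[0.4464 -0.0672; -0.0672 0.9543]  S=[0.6618]  K=[0.6685; -0.0150]  nu=[3.9444]  x^+=[2.4326, 2.4347]  P^+=[0.1507 -0.0606; -0.0606 0.9542]
step 3: x^-=[1.7271, 2.4589]  P^-=[0.4340 -0.0870; -0.0870 1.0948]  S=[0.6475]  K=[0.6622; -0.0329]  nu=[-2.4146]  x^+=[0.1281, 2.5383]  P^+=[0.1501 -0.0729; -0.0729 1.0941]

K[0,0] = 0.6622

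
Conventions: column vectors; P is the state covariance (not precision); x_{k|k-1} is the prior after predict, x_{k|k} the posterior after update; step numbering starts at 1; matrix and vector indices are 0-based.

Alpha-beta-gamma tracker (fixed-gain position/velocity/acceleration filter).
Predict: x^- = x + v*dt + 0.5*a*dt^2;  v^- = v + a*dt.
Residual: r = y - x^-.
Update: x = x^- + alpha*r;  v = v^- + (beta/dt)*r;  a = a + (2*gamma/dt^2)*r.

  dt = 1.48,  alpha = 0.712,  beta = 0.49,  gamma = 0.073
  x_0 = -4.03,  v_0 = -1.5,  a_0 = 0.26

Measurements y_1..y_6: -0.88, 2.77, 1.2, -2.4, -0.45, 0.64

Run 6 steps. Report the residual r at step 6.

step 1: x_pred=-5.9652  r=5.0852  x^+=-2.3446  v^+=0.5684  a^+=0.5990
step 2: x_pred=-0.8473  r=3.6173  x^+=1.7282  v^+=2.6525  a^+=0.8401
step 3: x_pred=6.5740  r=-5.3740  x^+=2.7477  v^+=2.1166  a^+=0.4819
step 4: x_pred=6.4080  r=-8.8080  x^+=0.1367  v^+=-0.0864  a^+=-0.1052
step 5: x_pred=-0.1064  r=-0.3436  x^+=-0.3511  v^+=-0.3559  a^+=-0.1281
step 6: x_pred=-1.0181  r=1.6581  x^+=0.1625  v^+=0.0034  a^+=-0.0176

resid = 1.6581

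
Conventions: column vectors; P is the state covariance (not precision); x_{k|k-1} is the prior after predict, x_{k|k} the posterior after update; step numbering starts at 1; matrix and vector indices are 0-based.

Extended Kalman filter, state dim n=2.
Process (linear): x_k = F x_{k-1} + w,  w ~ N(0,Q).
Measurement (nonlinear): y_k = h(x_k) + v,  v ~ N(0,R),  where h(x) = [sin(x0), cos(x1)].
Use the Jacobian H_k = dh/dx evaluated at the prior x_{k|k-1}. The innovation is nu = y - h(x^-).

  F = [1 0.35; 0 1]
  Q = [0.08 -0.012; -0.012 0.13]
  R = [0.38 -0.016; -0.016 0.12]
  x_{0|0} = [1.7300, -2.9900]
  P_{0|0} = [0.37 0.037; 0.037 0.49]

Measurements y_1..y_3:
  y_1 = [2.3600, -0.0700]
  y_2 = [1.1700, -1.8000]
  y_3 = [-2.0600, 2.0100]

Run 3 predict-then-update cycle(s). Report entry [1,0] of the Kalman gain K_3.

K[1,0] = 0.0724

step 1: x^-=[0.6835, -2.9900]  P^-=[0.5359 0.1965; 0.1965 0.6200]  H_jac=[0.7754 0.0000; 0.0000 0.1510]  S=[0.7022 0.0070; 0.0070 0.1341]  K=[0.5899 0.1904; 0.2101 0.6870]  nu=[1.7285, 0.9185]  x^+=[1.8780, -1.9958]  P^+=[0.2852 0.0888; 0.0888 0.5237]
step 2: x^-=[1.1795, -1.9958]  P^-=[0.4915 0.2601; 0.2601 0.6537]  H_jac=[0.3814 0.0000; 0.0000 0.9111]  S=[0.4515 0.0744; 0.0744 0.6625]  K=[0.3630 0.3169; 0.0730 0.8906]  nu=[0.2456, -1.3877]  x^+=[0.8289, -3.2138]  P^+=[0.3483 0.0354; 0.0354 0.1160]
step 3: x^-=[-0.2960, -3.2138]  P^-=[0.4673 0.0640; 0.0640 0.2460]  H_jac=[0.9565 0.0000; 0.0000 -0.0721]  S=[0.8076 -0.0204; -0.0204 0.1213]  K=[0.5549 0.0554; 0.0724 -0.1341]  nu=[-1.7683, 3.0074]  x^+=[-1.1108, -3.7452]  P^+=[0.2195 0.0310; 0.0310 0.2392]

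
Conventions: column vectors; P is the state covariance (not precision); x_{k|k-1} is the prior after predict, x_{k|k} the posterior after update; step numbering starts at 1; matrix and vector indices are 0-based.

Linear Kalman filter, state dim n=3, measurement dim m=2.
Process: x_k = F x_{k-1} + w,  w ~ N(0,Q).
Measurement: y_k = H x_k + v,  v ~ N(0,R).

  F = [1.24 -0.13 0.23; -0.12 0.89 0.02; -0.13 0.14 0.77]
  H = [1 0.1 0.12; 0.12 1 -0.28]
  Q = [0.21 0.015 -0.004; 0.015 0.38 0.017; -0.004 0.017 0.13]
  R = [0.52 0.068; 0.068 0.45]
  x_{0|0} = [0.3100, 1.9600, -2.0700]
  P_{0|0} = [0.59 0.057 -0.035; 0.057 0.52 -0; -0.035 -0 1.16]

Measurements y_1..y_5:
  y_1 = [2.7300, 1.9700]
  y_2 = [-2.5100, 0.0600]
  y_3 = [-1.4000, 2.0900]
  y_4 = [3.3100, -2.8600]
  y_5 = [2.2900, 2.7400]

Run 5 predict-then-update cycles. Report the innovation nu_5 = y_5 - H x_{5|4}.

step 1: x^-=[-0.3465, 1.6658, -1.3598]  P^-=[1.1490 -0.0637 0.0754; -0.0637 0.7888 0.1046; 0.0754 0.1046 0.8429]  S=[1.6969 0.1816; 0.1816 1.2425]  K=[0.6848 -0.0574; -0.0492 0.6123; 0.1226 -0.1164]  nu=[3.0731, -0.0350]  x^+=[1.7601, 1.4932, -0.9789]  P^+=[0.3633 -0.0396 -0.0597; -0.0396 0.3298 0.1887; -0.0597 0.1887 0.8057]
step 2: x^-=[1.7632, 1.0982, -0.7735]  P^-=[0.7843 -0.0795 -0.0015; -0.0795 0.6622 0.2169; -0.0015 0.2169 0.6744]  S=[1.3096 0.1456; 0.1456 1.0359]  K=[0.6004 -0.0699; -0.0546 0.5791; 0.0754 0.0164]  nu=[-4.2902, -1.4664]  x^+=[-0.7104, 0.4834, -1.1211]  P^+=[0.3193 -0.0458 -0.0602; -0.0458 0.3201 0.2063; -0.0602 0.2063 0.6663]
step 3: x^-=[-1.2015, 0.4930, -0.7032]  P^-=[0.7097 -0.0759 -0.0217; -0.0759 0.6559 0.2259; -0.0217 0.2259 0.5949]  S=[1.2298 0.1485; 0.1485 1.0195]  K=[0.5771 -0.0690; -0.0564 0.5806; 0.0529 0.0479]  nu=[-0.1634, 1.5442]  x^+=[-1.4024, 1.3988, -0.6380]  P^+=[0.3071 -0.0453 -0.0595; -0.0453 0.3180 0.1970; -0.0595 0.1970 0.5884]
step 4: x^-=[-2.0675, 1.4005, -0.1131]  P^-=[0.6875 -0.0755 -0.0321; -0.0755 0.6536 0.2177; -0.0321 0.2177 0.5463]  S=[1.2043 0.1496; 0.1496 1.0184]  K=[0.5699 -0.0680; -0.0590 0.5817; 0.0391 0.0540]  nu=[5.2510, -4.0440]  x^+=[1.2000, -1.2617, -0.1263]  P^+=[0.3033 -0.0449 -0.0595; -0.0449 0.3151 0.1856; -0.0595 0.1856 0.5409]
step 5: x^-=[1.6229, -1.2694, -0.4299]  P^-=[0.6798 -0.0767 -0.0390; -0.0767 0.6506 0.2086; -0.0390 0.2086 0.5155]  S=[1.1940 0.1492; 0.1492 1.0182]  K=[0.5674 -0.0677; -0.0615 0.5816; 0.0299 0.0541]  nu=[0.8456, 3.6943]  x^+=[1.8528, 0.8272, -0.2047]  P^+=[0.3021 -0.0449 -0.0598; -0.0449 0.3124 0.1766; -0.0598 0.1766 0.5110]

innov = [0.8456, 3.6943]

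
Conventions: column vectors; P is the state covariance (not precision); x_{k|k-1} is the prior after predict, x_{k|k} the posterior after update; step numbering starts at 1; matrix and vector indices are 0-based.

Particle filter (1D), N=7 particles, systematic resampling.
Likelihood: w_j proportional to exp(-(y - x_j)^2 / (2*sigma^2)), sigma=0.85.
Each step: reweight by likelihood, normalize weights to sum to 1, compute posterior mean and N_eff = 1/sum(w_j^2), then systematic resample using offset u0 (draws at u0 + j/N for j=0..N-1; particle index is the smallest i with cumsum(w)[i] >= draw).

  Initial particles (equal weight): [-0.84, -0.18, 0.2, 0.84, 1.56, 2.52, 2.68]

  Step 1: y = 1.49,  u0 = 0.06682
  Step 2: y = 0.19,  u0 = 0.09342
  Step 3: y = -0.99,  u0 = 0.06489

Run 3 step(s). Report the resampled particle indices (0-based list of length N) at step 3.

resampled_idx = [0, 0, 1, 1, 1, 3, 5]

step 1: w=[0.0076, 0.0471, 0.1025, 0.2421, 0.3233, 0.1557, 0.1217]  mean=1.4319  Neff=4.6518  idx=[2, 3, 3, 4, 4, 5, 6]
step 2: w=[0.3251, 0.2427, 0.2427, 0.0887, 0.0887, 0.0076, 0.0045]  mean=0.7806  Neff=4.1783  idx=[0, 0, 1, 1, 2, 2, 4]
step 3: w=[0.3247, 0.3247, 0.0852, 0.0852, 0.0852, 0.0852, 0.0096]  mean=0.4313  Neff=4.1659  idx=[0, 0, 1, 1, 1, 3, 5]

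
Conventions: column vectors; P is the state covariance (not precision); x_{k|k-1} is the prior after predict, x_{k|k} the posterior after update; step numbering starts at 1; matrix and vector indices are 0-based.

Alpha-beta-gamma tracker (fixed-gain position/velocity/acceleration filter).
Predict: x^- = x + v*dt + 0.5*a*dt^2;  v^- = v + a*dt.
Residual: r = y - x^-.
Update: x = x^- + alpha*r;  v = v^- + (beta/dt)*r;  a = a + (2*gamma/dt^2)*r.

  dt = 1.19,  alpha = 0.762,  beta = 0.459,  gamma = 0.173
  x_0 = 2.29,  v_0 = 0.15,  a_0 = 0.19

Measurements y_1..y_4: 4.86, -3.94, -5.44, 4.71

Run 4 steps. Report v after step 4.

step 1: x_pred=2.6030  r=2.2570  x^+=4.3228  v^+=1.2466  a^+=0.7415
step 2: x_pred=6.3313  r=-10.2713  x^+=-1.4954  v^+=-1.8328  a^+=-1.7682
step 3: x_pred=-4.9284  r=-0.5116  x^+=-5.3182  v^+=-4.1343  a^+=-1.8932
step 4: x_pred=-11.5785  r=16.2885  x^+=0.8333  v^+=-0.1044  a^+=2.0867

v_post = -0.1044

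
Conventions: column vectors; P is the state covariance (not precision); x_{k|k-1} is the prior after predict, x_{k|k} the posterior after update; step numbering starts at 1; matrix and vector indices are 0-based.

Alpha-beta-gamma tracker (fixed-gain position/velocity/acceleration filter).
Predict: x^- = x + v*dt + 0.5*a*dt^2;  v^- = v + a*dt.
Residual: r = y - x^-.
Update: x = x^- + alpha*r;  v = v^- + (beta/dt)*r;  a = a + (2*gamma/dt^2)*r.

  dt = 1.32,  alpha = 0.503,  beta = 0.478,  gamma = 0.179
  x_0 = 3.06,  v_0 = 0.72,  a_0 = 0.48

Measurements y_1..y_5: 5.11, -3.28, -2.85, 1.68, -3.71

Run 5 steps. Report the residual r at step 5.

step 1: x_pred=4.4286  r=0.6814  x^+=4.7713  v^+=1.6004  a^+=0.6200
step 2: x_pred=7.4240  r=-10.7040  x^+=2.0399  v^+=-1.4574  a^+=-1.5793
step 3: x_pred=-1.2597  r=-1.5903  x^+=-2.0596  v^+=-4.1179  a^+=-1.9060
step 4: x_pred=-9.1557  r=10.8357  x^+=-3.7054  v^+=-2.7100  a^+=0.3203
step 5: x_pred=-7.0034  r=3.2934  x^+=-5.3468  v^+=-1.0945  a^+=0.9970

resid = 3.2934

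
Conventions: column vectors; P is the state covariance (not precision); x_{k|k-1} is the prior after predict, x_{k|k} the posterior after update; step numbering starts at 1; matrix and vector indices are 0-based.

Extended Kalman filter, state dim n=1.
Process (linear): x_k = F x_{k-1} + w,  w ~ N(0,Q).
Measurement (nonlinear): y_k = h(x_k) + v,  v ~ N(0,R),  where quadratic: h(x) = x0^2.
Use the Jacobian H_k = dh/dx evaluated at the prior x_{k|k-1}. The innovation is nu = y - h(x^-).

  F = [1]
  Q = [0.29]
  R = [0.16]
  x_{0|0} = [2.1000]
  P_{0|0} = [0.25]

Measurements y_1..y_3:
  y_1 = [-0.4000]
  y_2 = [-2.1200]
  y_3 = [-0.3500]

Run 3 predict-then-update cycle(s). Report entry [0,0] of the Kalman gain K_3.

step 1: x^-=[2.1000]  P^-=[0.5400]  H_jac=[4.2000]  S=[9.6856]  K=[0.2342]  nu=[-4.8100]  x^+=[0.9737]  P^+=[0.0089]
step 2: x^-=[0.9737]  P^-=[0.2989]  H_jac=[1.9474]  S=[1.2936]  K=[0.4500]  nu=[-3.0681]  x^+=[-0.4069]  P^+=[0.0370]
step 3: x^-=[-0.4069]  P^-=[0.3270]  H_jac=[-0.8139]  S=[0.3766]  K=[-0.7067]  nu=[-0.5156]  x^+=[-0.0426]  P^+=[0.1389]

K[0,0] = -0.7067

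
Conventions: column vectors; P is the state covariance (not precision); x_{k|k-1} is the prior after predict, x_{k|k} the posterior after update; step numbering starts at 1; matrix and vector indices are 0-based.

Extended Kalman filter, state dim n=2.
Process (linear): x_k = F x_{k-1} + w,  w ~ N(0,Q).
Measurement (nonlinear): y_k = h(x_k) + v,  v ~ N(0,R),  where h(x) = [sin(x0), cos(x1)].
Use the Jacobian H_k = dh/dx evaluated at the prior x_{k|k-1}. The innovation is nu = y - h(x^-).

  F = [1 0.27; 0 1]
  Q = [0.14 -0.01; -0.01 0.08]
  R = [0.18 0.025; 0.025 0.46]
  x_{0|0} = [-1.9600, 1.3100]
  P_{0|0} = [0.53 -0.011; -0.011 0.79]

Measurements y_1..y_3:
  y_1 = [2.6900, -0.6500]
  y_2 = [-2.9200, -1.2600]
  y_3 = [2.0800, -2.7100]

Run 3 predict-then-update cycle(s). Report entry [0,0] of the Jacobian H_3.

step 1: x^-=[-1.6063, 1.3100]  P^-=[0.7217 0.1923; 0.1923 0.8700]  H_jac=[-0.0355 0.0000; 0.0000 -0.9662]  S=[0.1809 0.0316; 0.0316 1.2722]  K=[-0.1166 -0.1432; 0.0780 -0.6627]  nu=[3.6894, -0.9079]  x^+=[-1.9065, 2.1994]  P^+=[0.6921 0.0712; 0.0712 0.3135]
step 2: x^-=[-1.3127, 2.1994]  P^-=[0.8934 0.1458; 0.1458 0.3935]  H_jac=[0.2553 0.0000; 0.0000 -0.8088]  S=[0.2382 -0.0051; -0.0051 0.7174]  K=[0.9540 -0.1576; 0.1468 -0.4426]  nu=[-1.9531, -0.6720]  x^+=[-3.0700, 2.2102]  P^+=[0.6572 0.0601; 0.0601 0.2472]
step 3: x^-=[-2.4732, 2.2102]  P^-=[0.8477 0.1169; 0.1169 0.3272]  H_jac=[-0.7848 0.0000; 0.0000 -0.8025]  S=[0.7022 0.0986; 0.0986 0.6707]  K=[-0.9474 -0.0005; -0.0773 -0.3801]  nu=[2.6997, -2.1133]  x^+=[-5.0299, 2.8048]  P^+=[0.2173 0.0298; 0.0298 0.2203]

H_jac[0,0] = -0.7848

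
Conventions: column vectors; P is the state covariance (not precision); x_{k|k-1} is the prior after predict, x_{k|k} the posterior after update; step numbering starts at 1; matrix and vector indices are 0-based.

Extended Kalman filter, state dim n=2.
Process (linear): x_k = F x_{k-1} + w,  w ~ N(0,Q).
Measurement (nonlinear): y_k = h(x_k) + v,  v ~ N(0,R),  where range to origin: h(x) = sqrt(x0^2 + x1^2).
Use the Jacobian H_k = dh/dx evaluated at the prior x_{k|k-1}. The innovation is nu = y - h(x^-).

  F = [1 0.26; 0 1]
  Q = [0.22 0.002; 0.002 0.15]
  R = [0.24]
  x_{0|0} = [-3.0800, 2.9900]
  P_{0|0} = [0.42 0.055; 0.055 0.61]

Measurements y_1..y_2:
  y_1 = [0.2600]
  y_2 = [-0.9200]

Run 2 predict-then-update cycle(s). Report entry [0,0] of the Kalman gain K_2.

step 1: x^-=[-2.3026, 2.9900]  P^-=[0.7098 0.2156; 0.2156 0.7600]  H_jac=[-0.6101 0.7923]  S=[0.7729]  K=[-0.3394; 0.6089]  nu=[-3.5139]  x^+=[-1.1101, 0.8505]  P^+=[0.6208 0.3753; 0.3753 0.4735]
step 2: x^-=[-0.8890, 0.8505]  P^-=[1.0680 0.5004; 0.5004 0.6235]  H_jac=[-0.7226 0.6913]  S=[0.5957]  K=[-0.7149; 0.1165]  nu=[-2.1503]  x^+=[0.6482, 0.6000]  P^+=[0.7636 0.5500; 0.5500 0.6154]

K[0,0] = -0.7149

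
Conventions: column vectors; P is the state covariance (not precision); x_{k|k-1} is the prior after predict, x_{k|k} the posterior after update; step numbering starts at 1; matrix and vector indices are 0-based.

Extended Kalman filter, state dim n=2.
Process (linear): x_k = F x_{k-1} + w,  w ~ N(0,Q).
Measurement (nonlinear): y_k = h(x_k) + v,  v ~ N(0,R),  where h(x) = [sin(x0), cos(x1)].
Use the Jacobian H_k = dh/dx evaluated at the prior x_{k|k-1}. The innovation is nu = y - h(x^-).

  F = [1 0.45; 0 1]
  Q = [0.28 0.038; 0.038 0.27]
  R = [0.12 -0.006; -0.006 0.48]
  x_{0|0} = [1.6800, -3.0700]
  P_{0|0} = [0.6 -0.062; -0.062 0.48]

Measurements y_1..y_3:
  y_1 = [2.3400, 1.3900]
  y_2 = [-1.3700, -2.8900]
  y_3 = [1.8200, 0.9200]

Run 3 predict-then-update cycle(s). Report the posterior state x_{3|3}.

step 1: x^-=[0.2985, -3.0700]  P^-=[0.9214 0.1920; 0.1920 0.7500]  H_jac=[0.9558 0.0000; 0.0000 0.0715]  S=[0.9617 0.0071; 0.0071 0.4838]  K=[0.9156 0.0149; 0.1900 0.1081]  nu=[2.0459, 2.3874]  x^+=[2.2073, -2.4232]  P^+=[0.1149 0.0232; 0.0232 0.7093]
step 2: x^-=[1.1169, -2.4232]  P^-=[0.5594 0.3804; 0.3804 0.9793]  H_jac=[0.4385 0.0000; 0.0000 0.6582]  S=[0.2276 0.1038; 0.1038 0.9042]  K=[1.0042 0.1616; 0.4304 0.6634]  nu=[-2.2687, -2.1371]  x^+=[-1.5067, -4.8176]  P^+=[0.2726 0.1087; 0.1087 0.4799]
step 3: x^-=[-3.6747, -4.8176]  P^-=[0.7476 0.3627; 0.3627 0.7499]  H_jac=[-0.8613 0.0000; 0.0000 -0.9945]  S=[0.6746 0.3046; 0.3046 1.2216]  K=[-0.9254 -0.0645; -0.2111 -0.5578]  nu=[1.3118, 0.8150]  x^+=[-4.9412, -5.5492]  P^+=[0.1285 0.0255; 0.0255 0.2680]

x_post = [-4.9412, -5.5492]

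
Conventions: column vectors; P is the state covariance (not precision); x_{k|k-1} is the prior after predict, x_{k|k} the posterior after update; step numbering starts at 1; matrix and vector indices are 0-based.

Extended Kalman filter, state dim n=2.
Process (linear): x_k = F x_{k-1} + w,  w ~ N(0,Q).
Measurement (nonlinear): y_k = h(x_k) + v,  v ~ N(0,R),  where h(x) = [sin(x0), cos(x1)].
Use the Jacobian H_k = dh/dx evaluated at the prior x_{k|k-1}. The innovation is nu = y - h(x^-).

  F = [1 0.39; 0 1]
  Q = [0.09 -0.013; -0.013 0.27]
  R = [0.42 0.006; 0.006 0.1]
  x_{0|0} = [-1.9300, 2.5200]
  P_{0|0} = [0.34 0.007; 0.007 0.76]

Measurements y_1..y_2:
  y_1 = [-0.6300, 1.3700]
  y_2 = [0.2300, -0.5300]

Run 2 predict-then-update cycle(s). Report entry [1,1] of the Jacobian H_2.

H_jac[1,1] = 0.3383

step 1: x^-=[-0.9472, 2.5200]  P^-=[0.5511 0.2904; 0.2904 1.0300]  H_jac=[0.5840 0.0000; 0.0000 -0.5823]  S=[0.6079 -0.0928; -0.0928 0.4493]  K=[0.4873 -0.2758; 0.0777 -1.3190]  nu=[0.1818, 2.1830]  x^+=[-1.4607, -0.3451]  P^+=[0.3476 0.0423; 0.0423 0.2257]
step 2: x^-=[-1.5953, -0.3451]  P^-=[0.5050 0.1174; 0.1174 0.4957]  H_jac=[-0.0245 0.0000; 0.0000 0.3383]  S=[0.4203 0.0050; 0.0050 0.1567]  K=[-0.0325 0.2544; -0.0196 1.0706]  nu=[1.2297, -1.4710]  x^+=[-2.0094, -1.9442]  P^+=[0.4945 0.0746; 0.0746 0.3161]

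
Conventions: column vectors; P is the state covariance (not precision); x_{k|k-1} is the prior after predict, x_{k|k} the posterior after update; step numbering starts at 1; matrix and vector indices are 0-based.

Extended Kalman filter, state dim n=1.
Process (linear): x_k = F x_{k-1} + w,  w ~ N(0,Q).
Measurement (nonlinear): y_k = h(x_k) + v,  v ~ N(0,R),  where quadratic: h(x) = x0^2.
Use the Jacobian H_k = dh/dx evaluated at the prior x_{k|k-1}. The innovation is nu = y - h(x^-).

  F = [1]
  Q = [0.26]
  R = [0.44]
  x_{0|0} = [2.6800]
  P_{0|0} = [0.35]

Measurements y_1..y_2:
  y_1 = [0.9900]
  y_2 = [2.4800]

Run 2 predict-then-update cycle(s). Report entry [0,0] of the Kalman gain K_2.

step 1: x^-=[2.6800]  P^-=[0.6100]  H_jac=[5.3600]  S=[17.9651]  K=[0.1820]  nu=[-6.1924]  x^+=[1.5530]  P^+=[0.0149]
step 2: x^-=[1.5530]  P^-=[0.2749]  H_jac=[3.1060]  S=[3.0924]  K=[0.2761]  nu=[0.0682]  x^+=[1.5718]  P^+=[0.0391]

K[0,0] = 0.2761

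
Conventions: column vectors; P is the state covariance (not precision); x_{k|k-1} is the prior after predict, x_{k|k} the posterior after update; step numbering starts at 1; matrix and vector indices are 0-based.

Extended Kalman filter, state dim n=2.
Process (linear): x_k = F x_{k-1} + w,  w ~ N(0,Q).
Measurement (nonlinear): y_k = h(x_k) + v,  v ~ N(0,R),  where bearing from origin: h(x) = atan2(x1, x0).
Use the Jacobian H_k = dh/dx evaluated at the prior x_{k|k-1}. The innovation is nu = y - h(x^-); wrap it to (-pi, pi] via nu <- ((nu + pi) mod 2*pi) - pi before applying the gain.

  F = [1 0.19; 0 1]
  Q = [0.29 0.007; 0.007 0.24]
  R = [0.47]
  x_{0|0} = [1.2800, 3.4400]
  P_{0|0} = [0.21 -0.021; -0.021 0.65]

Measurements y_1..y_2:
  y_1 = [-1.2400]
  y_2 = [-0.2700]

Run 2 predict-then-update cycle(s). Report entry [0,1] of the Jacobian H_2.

step 1: x^-=[1.9336, 3.4400]  P^-=[0.5155 0.1095; 0.1095 0.8900]  H_jac=[-0.2209 0.1242]  S=[0.5029]  K=[-0.1994; 0.1717]  nu=[-2.2987]  x^+=[2.3920, 3.0454]  P^+=[0.4955 0.1267; 0.1267 0.8752]
step 2: x^-=[2.9706, 3.0454]  P^-=[0.8652 0.3000; 0.3000 1.1152]  H_jac=[-0.1683 0.1641]  S=[0.5080]  K=[-0.1897; 0.2610]  nu=[-1.0678]  x^+=[3.1731, 2.7668]  P^+=[0.8470 0.3251; 0.3251 1.0806]

H_jac[0,1] = 0.1641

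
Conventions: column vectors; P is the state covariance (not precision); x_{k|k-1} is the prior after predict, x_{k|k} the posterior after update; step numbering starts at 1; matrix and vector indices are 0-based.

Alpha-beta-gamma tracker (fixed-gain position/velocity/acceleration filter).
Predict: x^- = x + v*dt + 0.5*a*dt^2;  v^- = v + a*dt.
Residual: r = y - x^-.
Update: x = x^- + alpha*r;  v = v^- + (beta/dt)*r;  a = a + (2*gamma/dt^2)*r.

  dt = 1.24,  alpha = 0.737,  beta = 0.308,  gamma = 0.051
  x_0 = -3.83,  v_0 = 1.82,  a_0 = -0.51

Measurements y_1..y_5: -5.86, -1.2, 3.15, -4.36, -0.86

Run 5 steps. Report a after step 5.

a_post = -0.4002

step 1: x_pred=-1.9653  r=-3.8947  x^+=-4.8357  v^+=0.2202  a^+=-0.7684
step 2: x_pred=-5.1534  r=3.9534  x^+=-2.2397  v^+=0.2494  a^+=-0.5061
step 3: x_pred=-2.3196  r=5.4696  x^+=1.7115  v^+=0.9804  a^+=-0.1433
step 4: x_pred=2.8170  r=-7.1770  x^+=-2.4724  v^+=-0.9800  a^+=-0.6194
step 5: x_pred=-4.1638  r=3.3038  x^+=-1.7289  v^+=-0.9274  a^+=-0.4002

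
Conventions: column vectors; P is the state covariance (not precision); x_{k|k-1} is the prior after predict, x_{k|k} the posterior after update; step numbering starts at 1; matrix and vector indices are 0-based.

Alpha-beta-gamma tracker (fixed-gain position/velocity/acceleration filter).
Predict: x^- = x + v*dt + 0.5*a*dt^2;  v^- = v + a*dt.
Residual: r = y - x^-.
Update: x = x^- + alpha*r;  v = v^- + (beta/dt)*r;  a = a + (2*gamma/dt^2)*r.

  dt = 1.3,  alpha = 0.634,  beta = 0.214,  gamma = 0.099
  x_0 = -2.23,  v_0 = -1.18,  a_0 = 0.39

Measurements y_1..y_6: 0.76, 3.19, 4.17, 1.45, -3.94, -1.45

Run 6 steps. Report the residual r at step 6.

step 1: x_pred=-3.4345  r=4.1944  x^+=-0.7752  v^+=0.0175  a^+=0.8814
step 2: x_pred=-0.0077  r=3.1977  x^+=2.0197  v^+=1.6897  a^+=1.2561
step 3: x_pred=5.2776  r=-1.1076  x^+=4.5754  v^+=3.1402  a^+=1.1263
step 4: x_pred=9.6094  r=-8.1594  x^+=4.4363  v^+=3.2612  a^+=0.1703
step 5: x_pred=8.8199  r=-12.7599  x^+=0.7301  v^+=1.3822  a^+=-1.3246
step 6: x_pred=1.4077  r=-2.8577  x^+=-0.4041  v^+=-0.8102  a^+=-1.6594

resid = -2.8577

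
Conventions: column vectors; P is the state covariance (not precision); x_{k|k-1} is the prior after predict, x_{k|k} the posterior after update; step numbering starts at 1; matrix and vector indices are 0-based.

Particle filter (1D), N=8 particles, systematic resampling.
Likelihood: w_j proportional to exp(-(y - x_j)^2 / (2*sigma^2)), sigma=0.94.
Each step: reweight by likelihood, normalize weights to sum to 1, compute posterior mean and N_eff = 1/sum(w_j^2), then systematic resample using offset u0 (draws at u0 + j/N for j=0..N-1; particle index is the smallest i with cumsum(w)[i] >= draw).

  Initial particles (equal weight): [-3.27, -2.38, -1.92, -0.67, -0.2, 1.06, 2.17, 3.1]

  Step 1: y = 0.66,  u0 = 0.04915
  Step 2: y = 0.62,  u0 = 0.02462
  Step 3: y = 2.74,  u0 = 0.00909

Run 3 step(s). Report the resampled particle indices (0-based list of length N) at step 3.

resampled_idx = [1, 4, 4, 5, 5, 6, 7, 7]

step 1: w=[0.0001, 0.0024, 0.0102, 0.1614, 0.2890, 0.4011, 0.1208, 0.0151]  mean=0.5430  Neff=3.5042  idx=[3, 4, 4, 4, 5, 5, 5, 6]
step 2: w=[0.0724, 0.1269, 0.1269, 0.1269, 0.1664, 0.1664, 0.1664, 0.0477]  mean=0.5080  Neff=7.1995  idx=[0, 1, 2, 3, 4, 5, 5, 6]
step 3: w=[0.0017, 0.0090, 0.0090, 0.0090, 0.2428, 0.2428, 0.2428, 0.2428]  mean=1.0231  Neff=4.2354  idx=[1, 4, 4, 5, 5, 6, 7, 7]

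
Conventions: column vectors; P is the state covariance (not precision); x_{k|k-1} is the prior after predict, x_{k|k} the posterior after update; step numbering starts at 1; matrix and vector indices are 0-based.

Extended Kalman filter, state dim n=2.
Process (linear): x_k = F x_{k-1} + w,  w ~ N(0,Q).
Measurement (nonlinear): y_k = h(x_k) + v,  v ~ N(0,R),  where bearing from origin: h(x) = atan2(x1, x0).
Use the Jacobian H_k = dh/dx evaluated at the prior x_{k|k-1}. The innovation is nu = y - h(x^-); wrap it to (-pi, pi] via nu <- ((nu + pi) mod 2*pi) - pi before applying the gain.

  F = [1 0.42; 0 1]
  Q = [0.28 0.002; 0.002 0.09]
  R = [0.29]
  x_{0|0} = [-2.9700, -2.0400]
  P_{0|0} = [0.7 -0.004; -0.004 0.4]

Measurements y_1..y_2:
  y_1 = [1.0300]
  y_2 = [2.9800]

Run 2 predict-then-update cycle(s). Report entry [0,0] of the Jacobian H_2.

step 1: x^-=[-3.8268, -2.0400]  P^-=[1.0472 0.1660; 0.1660 0.4900]  H_jac=[0.1085 -0.2035]  S=[0.3153]  K=[0.2532; -0.2591]  nu=[-2.6014]  x^+=[-4.4854, -1.3659]  P^+=[1.0270 0.1867; 0.1867 0.4688]
step 2: x^-=[-5.0590, -1.3659]  P^-=[1.5465 0.3856; 0.3856 0.5588]  H_jac=[0.0497 -0.1842]  S=[0.3057]  K=[0.0193; -0.2740]  nu=[-0.4253]  x^+=[-5.0672, -1.2493]  P^+=[1.5464 0.3872; 0.3872 0.5359]

H_jac[0,0] = 0.0497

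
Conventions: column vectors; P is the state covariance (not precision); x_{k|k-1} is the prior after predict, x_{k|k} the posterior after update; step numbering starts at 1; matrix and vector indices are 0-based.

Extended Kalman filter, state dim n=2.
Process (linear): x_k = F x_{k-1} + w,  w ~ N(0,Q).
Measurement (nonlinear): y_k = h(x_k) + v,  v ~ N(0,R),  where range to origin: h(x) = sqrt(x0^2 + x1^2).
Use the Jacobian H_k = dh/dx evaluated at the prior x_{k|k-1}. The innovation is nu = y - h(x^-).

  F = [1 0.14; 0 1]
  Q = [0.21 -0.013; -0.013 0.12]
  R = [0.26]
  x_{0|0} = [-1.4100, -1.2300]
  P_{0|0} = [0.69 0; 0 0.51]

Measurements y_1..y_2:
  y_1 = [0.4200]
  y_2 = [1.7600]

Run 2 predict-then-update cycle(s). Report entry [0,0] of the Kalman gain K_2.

step 1: x^-=[-1.5822, -1.2300]  P^-=[0.9100 0.0584; 0.0584 0.6300]  H_jac=[-0.7895 -0.6138]  S=[1.1211]  K=[-0.6728; -0.3860]  nu=[-1.5841]  x^+=[-0.5165, -0.6185]  P^+=[0.4025 -0.2328; -0.2328 0.4629]
step 2: x^-=[-0.6030, -0.6185]  P^-=[0.5564 -0.1810; -0.1810 0.5829]  H_jac=[-0.6981 -0.7160]  S=[0.6491]  K=[-0.3988; -0.4484]  nu=[0.8961]  x^+=[-0.9604, -1.0204]  P^+=[0.4532 -0.2970; -0.2970 0.4524]

K[0,0] = -0.3988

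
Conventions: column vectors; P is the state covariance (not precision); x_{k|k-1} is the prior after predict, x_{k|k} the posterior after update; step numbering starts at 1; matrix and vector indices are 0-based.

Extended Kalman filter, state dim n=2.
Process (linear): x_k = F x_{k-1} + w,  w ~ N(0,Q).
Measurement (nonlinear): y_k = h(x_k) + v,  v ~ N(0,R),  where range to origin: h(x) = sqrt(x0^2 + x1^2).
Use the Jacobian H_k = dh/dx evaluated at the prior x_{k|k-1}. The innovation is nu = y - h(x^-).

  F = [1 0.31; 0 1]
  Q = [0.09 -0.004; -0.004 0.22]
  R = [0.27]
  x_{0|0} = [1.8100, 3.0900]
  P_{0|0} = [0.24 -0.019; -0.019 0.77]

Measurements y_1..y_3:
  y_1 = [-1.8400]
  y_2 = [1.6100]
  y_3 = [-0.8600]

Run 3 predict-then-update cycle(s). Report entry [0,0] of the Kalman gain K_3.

K[0,0] = -0.2151

step 1: x^-=[2.7679, 3.0900]  P^-=[0.3922 0.2157; 0.2157 0.9900]  H_jac=[0.6672 0.7449]  S=[1.2083]  K=[0.3496; 0.7294]  nu=[-5.9884]  x^+=[0.6746, -1.2780]  P^+=[0.2446 -0.0924; -0.0924 0.3471]
step 2: x^-=[0.2784, -1.2780]  P^-=[0.3107 0.0112; 0.0112 0.5671]  H_jac=[0.2129 -0.9771]  S=[0.8208]  K=[0.0672; -0.6722]  nu=[0.3020]  x^+=[0.2987, -1.4810]  P^+=[0.3070 0.0483; 0.0483 0.1963]
step 3: x^-=[-0.1604, -1.4810]  P^-=[0.4458 0.1052; 0.1052 0.4163]  H_jac=[-0.1077 -0.9942]  S=[0.7091]  K=[-0.2151; -0.5996]  nu=[-2.3497]  x^+=[0.3450, -0.0722]  P^+=[0.4130 0.0137; 0.0137 0.1613]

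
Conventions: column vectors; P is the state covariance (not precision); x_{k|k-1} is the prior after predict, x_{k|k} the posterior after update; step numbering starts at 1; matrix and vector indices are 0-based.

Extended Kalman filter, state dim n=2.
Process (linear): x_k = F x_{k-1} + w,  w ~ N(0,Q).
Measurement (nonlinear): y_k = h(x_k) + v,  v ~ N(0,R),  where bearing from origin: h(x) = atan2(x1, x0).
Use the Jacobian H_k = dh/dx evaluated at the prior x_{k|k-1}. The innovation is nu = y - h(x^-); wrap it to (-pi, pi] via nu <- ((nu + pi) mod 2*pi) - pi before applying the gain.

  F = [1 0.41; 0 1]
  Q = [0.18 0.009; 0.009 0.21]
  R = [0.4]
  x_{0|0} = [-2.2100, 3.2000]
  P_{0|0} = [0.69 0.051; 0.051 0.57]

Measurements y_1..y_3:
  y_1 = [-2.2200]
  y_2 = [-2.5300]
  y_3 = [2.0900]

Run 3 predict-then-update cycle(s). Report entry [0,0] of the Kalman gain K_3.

step 1: x^-=[-0.8980, 3.2000]  P^-=[1.0076 0.2937; 0.2937 0.7800]  H_jac=[-0.2897 -0.0813]  S=[0.5035]  K=[-0.6271; -0.2949]  nu=[2.2188]  x^+=[-2.2894, 2.5457]  P^+=[0.8096 0.2006; 0.2006 0.7362]
step 2: x^-=[-1.2457, 2.5457]  P^-=[1.2778 0.5114; 0.5114 0.9462]  H_jac=[-0.3169 -0.1551]  S=[0.6014]  K=[-0.8053; -0.5135]  nu=[1.7273]  x^+=[-2.6367, 1.6587]  P^+=[0.8878 0.2627; 0.2627 0.7876]
step 3: x^-=[-1.9567, 1.6587]  P^-=[1.4157 0.5946; 0.5946 0.9976]  H_jac=[-0.2521 -0.2974]  S=[0.6673]  K=[-0.7998; -0.6692]  nu=[-0.3484]  x^+=[-1.6780, 1.8918]  P^+=[0.9888 0.2375; 0.2375 0.6988]

K[0,0] = -0.7998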